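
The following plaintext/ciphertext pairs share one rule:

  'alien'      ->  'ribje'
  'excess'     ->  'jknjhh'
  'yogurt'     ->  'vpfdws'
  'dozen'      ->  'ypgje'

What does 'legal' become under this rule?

ijfri

a(0)→r(17) and l(11)→i(8) fit y≡11x+17 (mod 26); the inverse of 11 mod 26 is 19. Treating letters as 0–25, the rule is x ↦ 11x + 17 (mod 26).
Applying it to legal: l(11)→11·11+17≡8=i; e(4)→11·4+17≡9=j; g(6)→11·6+17≡5=f; a(0)→11·0+17≡17=r; l(11)→11·11+17≡8=i (all mod 26).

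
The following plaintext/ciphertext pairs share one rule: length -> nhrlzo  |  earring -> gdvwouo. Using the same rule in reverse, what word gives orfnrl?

In length: l→n is +2, e→h is +3, n→r is +4, g→l is +5 — the shift increases by 1 each position. Each letter shifts forward by (position + 2), i.e. 2, 3, 4, … — the shift grows by one for each successive letter.
Reversing it on orfnrl: o−2=m, r−3=o, f−4=b, n−5=i, r−6=l, l−7=e.

mobile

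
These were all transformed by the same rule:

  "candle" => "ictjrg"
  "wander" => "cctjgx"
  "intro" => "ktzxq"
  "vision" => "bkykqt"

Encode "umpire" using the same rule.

wsvkxg

The shift depends on letter class: consonant c→i is +6, but vowel a→c is +2. The rule splits by letter class: vowels +2, consonants +6.
Applying it to umpire: u(vowel)+2=w, m(cons)+6=s, p(cons)+6=v, i(vowel)+2=k, r(cons)+6=x, e(vowel)+2=g.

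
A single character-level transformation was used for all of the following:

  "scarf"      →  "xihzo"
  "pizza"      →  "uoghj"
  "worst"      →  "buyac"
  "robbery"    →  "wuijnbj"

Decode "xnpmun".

Letter i (0-indexed) is shifted by i+5, so successive shifts are 5, 6, 7, ….
Reversing it on xnpmun: x−5=s, n−6=h, p−7=i, m−8=e, u−9=l, n−10=d.

shield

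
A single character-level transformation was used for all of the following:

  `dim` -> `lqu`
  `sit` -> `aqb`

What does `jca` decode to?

This is a Caesar cipher with shift 8.
Reversing it on jca: j−8=b, c−8=u, a−8=s.

bus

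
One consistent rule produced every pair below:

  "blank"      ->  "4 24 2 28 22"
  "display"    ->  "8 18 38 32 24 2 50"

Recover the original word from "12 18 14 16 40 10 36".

fighter

Each letter becomes 2×(its alphabet position, a=1..z=26).
Reversing it on 12 18 14 16 40 10 36: 12→(12−0)÷2=6=f, 18→(18−0)÷2=9=i, 14→(14−0)÷2=7=g, 16→(16−0)÷2=8=h, 40→(40−0)÷2=20=t, 10→(10−0)÷2=5=e, 36→(36−0)÷2=18=r.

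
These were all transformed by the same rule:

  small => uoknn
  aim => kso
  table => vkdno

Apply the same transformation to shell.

ujonn

The shift depends on letter class: consonant s→u is +2, but vowel a→k is +10. Two shifts are in play — +10 for a/e/i/o/u, +2 for every other letter.
For shell: s(cons)+2=u, h(cons)+2=j, e(vowel)+10=o, l(cons)+2=n, l(cons)+2=n.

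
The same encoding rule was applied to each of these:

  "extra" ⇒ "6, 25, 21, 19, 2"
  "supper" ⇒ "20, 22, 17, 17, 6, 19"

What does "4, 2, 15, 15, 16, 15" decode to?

cannon

e is letter #5 and maps to 6: an offset of 1. The number is (letter's place in the alphabet, a=1) + 1.
Reversing it on 4, 2, 15, 15, 16, 15: 4→(4−1)÷1=3=c, 2→(2−1)÷1=1=a, 15→(15−1)÷1=14=n, 15→(15−1)÷1=14=n, 16→(16−1)÷1=15=o, 15→(15−1)÷1=14=n.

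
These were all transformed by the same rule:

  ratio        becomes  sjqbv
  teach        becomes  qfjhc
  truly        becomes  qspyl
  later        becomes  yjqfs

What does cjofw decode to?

haven

r(17)→s(18) and a(0)→j(9) fit y≡25x+9 (mod 26); the inverse of 25 mod 26 is 25. Treating letters as 0–25, the rule is x ↦ 25x + 9 (mod 26).
Undoing it on cjofw: c(2)→25·(2−9)≡7=h; j(9)→25·(9−9)≡0=a; o(14)→25·(14−9)≡21=v; f(5)→25·(5−9)≡4=e; w(22)→25·(22−9)≡13=n (all mod 26).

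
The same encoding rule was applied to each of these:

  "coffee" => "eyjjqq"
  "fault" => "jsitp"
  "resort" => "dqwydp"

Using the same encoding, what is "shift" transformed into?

Treating letters as 0–25, the rule is x ↦ 19x + 18 (mod 26).
For shift: s(18)→19·18+18≡22=w; h(7)→19·7+18≡21=v; i(8)→19·8+18≡14=o; f(5)→19·5+18≡9=j; t(19)→19·19+18≡15=p (all mod 26).

wvojp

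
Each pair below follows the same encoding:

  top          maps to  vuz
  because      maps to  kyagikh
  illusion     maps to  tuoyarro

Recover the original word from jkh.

bed

The output letters match the input read backwards, each shifted +6: top reversed is pot. Two steps: reverse the string, then apply a Caesar shift of +6.
Decoding jkh: shift back: j−6=d, k−6=e, h−6=b → deb; then reverse → bed.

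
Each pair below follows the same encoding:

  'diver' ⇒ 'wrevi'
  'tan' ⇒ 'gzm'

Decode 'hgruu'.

This is the alphabet-reversal cipher (Atbash): a becomes z, b becomes y, etc.
Undoing it on hgruu: h↔s, g↔t, r↔i, u↔f, u↔f.

stiff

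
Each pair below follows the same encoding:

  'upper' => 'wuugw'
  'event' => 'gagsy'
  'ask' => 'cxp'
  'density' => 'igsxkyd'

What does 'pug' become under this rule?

Vowels shift forward by 2 and consonants shift forward by 5.
Applying it to pug: p(cons)+5=u, u(vowel)+2=w, g(cons)+5=l.

uwl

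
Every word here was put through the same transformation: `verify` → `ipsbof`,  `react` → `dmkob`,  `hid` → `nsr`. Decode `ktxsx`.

The output letters match the input read backwards, each shifted +10: verify reversed is yfirev. The word is reversed, then every letter is shifted forward by 10.
Decoding ktxsx: shift back: k−10=a, t−10=j, x−10=n, s−10=i, x−10=n → ajnin; then reverse → ninja.

ninja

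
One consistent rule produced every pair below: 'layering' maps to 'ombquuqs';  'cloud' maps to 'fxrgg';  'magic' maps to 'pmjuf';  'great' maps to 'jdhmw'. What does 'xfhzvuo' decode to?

The shifts repeat in a cycle of length 2: positions 0,1,… shift by +3, +12, then the pattern repeats.
Decoding xfhzvuo: x−3=u, f−12=t, h−3=e, z−12=n, v−3=s, u−12=i, o−3=l.

utensil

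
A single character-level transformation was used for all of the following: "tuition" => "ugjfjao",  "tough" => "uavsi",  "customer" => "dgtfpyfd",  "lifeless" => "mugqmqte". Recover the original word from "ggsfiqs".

Shifts by position in tuition: pos 0: t→u (+1), pos 1: u→g (+12), pos 2: i→j (+1), pos 3: t→f (+12) — repeating every 2. The shifts repeat in a cycle of length 2: positions 0,1,… shift by +1, +12, then the pattern repeats.
Undoing it on ggsfiqs: g−1=f, g−12=u, s−1=r, f−12=t, i−1=h, q−12=e, s−1=r.

further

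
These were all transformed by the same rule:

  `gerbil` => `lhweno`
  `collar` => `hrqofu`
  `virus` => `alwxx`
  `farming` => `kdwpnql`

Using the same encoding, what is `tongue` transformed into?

Shifts by position in gerbil: pos 0: g→l (+5), pos 1: e→h (+3), pos 2: r→w (+5), pos 3: b→e (+3) — repeating every 2. It's a Vigenère-style cipher with numeric key [5,3]: position i shifts by key[i mod 2].
Applying it to tongue: t+5=y, o+3=r, n+5=s, g+3=j, u+5=z, e+3=h.

yrsjzh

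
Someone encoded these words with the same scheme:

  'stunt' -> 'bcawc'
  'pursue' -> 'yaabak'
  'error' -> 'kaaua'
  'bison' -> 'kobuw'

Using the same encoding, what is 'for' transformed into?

The shift depends on letter class: consonant s→b is +9, but vowel u→a is +6. Two shifts are in play — +6 for a/e/i/o/u, +9 for every other letter.
Applying it to for: f(cons)+9=o, o(vowel)+6=u, r(cons)+9=a.

oua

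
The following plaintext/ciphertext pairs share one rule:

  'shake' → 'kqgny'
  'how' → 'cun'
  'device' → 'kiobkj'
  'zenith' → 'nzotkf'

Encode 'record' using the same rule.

jxuikx

The output letters match the input read backwards, each shifted +6: shake reversed is ekahs. The word is reversed, then every letter is shifted forward by 6.
Applying it to record: reverse → drocer; then shift: d+6=j, r+6=x, o+6=u, c+6=i, e+6=k, r+6=x.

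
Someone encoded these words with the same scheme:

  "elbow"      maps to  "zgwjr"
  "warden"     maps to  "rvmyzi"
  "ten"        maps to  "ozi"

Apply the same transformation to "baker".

Compare letters: e→z is +21, l→g is +21, b→w is +21 — a constant shift. This is a Caesar cipher with shift 21.
For baker: b+21=w, a+21=v, k+21=f, e+21=z, r+21=m.

wvfzm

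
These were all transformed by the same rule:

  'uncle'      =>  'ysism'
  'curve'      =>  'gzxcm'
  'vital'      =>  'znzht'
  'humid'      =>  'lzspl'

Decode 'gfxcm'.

carve

In uncle: u→y is +4, n→s is +5, c→i is +6, l→s is +7 — the shift increases by 1 each position. The shift increases by 1 at each position, starting from +4: 4, 5, 6, ….
Undoing it on gfxcm: g−4=c, f−5=a, x−6=r, c−7=v, m−8=e.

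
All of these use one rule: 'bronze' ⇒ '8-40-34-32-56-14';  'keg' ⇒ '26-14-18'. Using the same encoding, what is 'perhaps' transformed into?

36-14-40-20-6-36-42

b(#2)→8 and r(#18)→40: differences scale by 2, so n = 2·pos + 4. The formula is n = 2×(alphabet index, a=1) + 4.
For perhaps: p=16→36, e=5→14, r=18→40, h=8→20, a=1→6, p=16→36, s=19→42.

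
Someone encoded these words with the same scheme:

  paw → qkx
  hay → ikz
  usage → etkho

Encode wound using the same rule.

xyeoe

The shift depends on letter class: consonant p→q is +1, but vowel a→k is +10. The rule splits by letter class: vowels +10, consonants +1.
On wound: w(cons)+1=x, o(vowel)+10=y, u(vowel)+10=e, n(cons)+1=o, d(cons)+1=e.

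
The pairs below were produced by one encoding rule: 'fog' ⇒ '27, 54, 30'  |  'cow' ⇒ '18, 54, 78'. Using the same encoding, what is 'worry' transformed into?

78, 54, 63, 63, 84

f(#6)→27 and o(#15)→54: differences scale by 3, so n = 3·pos + 9. With a=1..z=26, the number is 3·pos + 9.
On worry: w=23→78, o=15→54, r=18→63, r=18→63, y=25→84.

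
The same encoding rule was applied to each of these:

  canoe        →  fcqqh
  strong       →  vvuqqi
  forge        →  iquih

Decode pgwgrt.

Shifts by position in canoe: pos 0: c→f (+3), pos 1: a→c (+2), pos 2: n→q (+3), pos 3: o→q (+2) — repeating every 2. It's a Vigenère-style cipher with numeric key [3,2]: position i shifts by key[i mod 2].
Decoding pgwgrt: p−3=m, g−2=e, w−3=t, g−2=e, r−3=o, t−2=r.

meteor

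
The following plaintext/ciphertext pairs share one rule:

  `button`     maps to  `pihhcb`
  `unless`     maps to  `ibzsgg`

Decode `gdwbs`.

spine

Compare letters: b→p is +14, u→i is +14, t→h is +14 — a constant shift. Each letter is shifted forward by 14 in the alphabet (a Caesar shift of +14).
Decoding gdwbs: g−14=s, d−14=p, w−14=i, b−14=n, s−14=e.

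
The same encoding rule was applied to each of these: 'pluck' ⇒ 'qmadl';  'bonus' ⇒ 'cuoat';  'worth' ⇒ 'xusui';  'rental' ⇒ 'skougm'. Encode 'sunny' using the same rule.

The shift depends on letter class: consonant p→q is +1, but vowel u→a is +6. Vowels shift forward by 6 and consonants shift forward by 1.
For sunny: s(cons)+1=t, u(vowel)+6=a, n(cons)+1=o, n(cons)+1=o, y(cons)+1=z.

taooz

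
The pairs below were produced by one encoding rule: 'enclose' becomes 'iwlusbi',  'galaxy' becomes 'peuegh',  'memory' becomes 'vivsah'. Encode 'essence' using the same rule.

ibbiwli

The shift depends on letter class: consonant n→w is +9, but vowel e→i is +4. The rule splits by letter class: vowels +4, consonants +9.
On essence: e(vowel)+4=i, s(cons)+9=b, s(cons)+9=b, e(vowel)+4=i, n(cons)+9=w, c(cons)+9=l, e(vowel)+4=i.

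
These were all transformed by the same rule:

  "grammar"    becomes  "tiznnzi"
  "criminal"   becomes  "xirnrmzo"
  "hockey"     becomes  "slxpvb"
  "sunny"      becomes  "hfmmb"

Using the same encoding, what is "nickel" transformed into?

Treating letters as 0–25, the rule is x ↦ 25x + 25 (mod 26).
On nickel: n(13)→25·13+25≡12=m; i(8)→25·8+25≡17=r; c(2)→25·2+25≡23=x; k(10)→25·10+25≡15=p; e(4)→25·4+25≡21=v; l(11)→25·11+25≡14=o (all mod 26).

mrxpvo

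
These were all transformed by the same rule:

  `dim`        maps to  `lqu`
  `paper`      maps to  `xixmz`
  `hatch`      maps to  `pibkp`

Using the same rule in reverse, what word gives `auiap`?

smash

Compare letters: d→l is +8, i→q is +8, m→u is +8 — a constant shift. Every letter moves 8 places later in the alphabet, wrapping around z→a.
Reversing it on auiap: a−8=s, u−8=m, i−8=a, a−8=s, p−8=h.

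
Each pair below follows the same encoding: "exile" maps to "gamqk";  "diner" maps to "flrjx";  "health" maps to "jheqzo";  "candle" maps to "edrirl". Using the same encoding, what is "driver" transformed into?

The shift increases by 1 at each position, starting from +2: 2, 3, 4, ….
For driver: d+2=f, r+3=u, i+4=m, v+5=a, e+6=k, r+7=y.

fumaky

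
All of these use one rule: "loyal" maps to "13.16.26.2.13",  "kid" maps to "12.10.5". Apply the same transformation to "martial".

14.2.19.21.10.2.13

l is letter #12 and maps to 13: an offset of 1. The number is (letter's place in the alphabet, a=1) + 1.
Applying it to martial: m=13→14, a=1→2, r=18→19, t=20→21, i=9→10, a=1→2, l=12→13.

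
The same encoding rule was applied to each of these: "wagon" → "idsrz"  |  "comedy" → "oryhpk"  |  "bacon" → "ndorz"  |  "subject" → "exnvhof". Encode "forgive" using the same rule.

Vowels shift forward by 3 and consonants shift forward by 12.
Applying it to forgive: f(cons)+12=r, o(vowel)+3=r, r(cons)+12=d, g(cons)+12=s, i(vowel)+3=l, v(cons)+12=h, e(vowel)+3=h.

rrdslhh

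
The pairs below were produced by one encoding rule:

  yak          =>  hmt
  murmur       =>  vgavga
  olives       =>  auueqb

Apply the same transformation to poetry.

yaqcah

The rule splits by letter class: vowels +12, consonants +9.
On poetry: p(cons)+9=y, o(vowel)+12=a, e(vowel)+12=q, t(cons)+9=c, r(cons)+9=a, y(cons)+9=h.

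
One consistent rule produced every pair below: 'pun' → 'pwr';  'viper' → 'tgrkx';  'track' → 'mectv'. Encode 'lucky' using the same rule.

amewn

The output letters match the input read backwards, each shifted +2: pun reversed is nup. Two steps: reverse the string, then apply a Caesar shift of +2.
Applying it to lucky: reverse → ykcul; then shift: y+2=a, k+2=m, c+2=e, u+2=w, l+2=n.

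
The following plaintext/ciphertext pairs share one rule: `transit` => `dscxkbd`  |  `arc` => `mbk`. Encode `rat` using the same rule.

The output letters match the input read backwards, each shifted +10: transit reversed is tisnart. The word is reversed, then every letter is shifted forward by 10.
On rat: reverse → tar; then shift: t+10=d, a+10=k, r+10=b.

dkb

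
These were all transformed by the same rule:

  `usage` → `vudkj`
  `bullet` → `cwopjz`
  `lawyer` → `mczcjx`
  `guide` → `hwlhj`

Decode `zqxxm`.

youth

The shift increases by 1 at each position, starting from +1: 1, 2, 3, ….
Reversing it on zqxxm: z−1=y, q−2=o, x−3=u, x−4=t, m−5=h.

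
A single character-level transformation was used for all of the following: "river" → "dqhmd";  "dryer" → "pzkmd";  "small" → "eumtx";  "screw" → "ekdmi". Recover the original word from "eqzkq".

The shifts repeat in a cycle of length 2: positions 0,1,… shift by +12, +8, then the pattern repeats.
Undoing it on eqzkq: e−12=s, q−8=i, z−12=n, k−8=c, q−12=e.

since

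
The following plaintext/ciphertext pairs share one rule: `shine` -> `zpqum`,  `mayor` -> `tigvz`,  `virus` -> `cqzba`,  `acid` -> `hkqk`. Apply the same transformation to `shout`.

A repeating key of period 3 is used — shifts +7, +8, +8 over and over.
For shout: s+7=z, h+8=p, o+8=w, u+7=b, t+8=b.

zpwbb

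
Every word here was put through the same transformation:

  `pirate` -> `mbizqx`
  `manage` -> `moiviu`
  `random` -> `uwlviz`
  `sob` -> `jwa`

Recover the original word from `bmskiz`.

Read the word backwards and shift each letter +8.
Decoding bmskiz: shift back: b−8=t, m−8=e, s−8=k, k−8=c, i−8=a, z−8=r → tekcar; then reverse → racket.

racket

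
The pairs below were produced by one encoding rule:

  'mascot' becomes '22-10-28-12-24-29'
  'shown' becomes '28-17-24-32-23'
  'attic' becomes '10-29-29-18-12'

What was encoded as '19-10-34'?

jay

m is letter #13 and maps to 22: an offset of 9. The number is (letter's place in the alphabet, a=1) + 9.
Reversing it on 19-10-34: 19→(19−9)÷1=10=j, 10→(10−9)÷1=1=a, 34→(34−9)÷1=25=y.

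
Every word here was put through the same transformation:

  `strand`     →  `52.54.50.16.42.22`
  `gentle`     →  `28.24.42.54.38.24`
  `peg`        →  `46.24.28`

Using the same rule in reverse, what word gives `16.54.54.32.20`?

s(#19)→52 and t(#20)→54: differences scale by 2, so n = 2·pos + 14. The formula is n = 2×(alphabet index, a=1) + 14.
Decoding 16.54.54.32.20: 16→(16−14)÷2=1=a, 54→(54−14)÷2=20=t, 54→(54−14)÷2=20=t, 32→(32−14)÷2=9=i, 20→(20−14)÷2=3=c.

attic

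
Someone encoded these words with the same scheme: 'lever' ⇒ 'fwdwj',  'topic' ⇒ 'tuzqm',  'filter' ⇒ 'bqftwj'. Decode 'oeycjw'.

square

This is an affine cipher: with a=0,…,z=25, each position x becomes (5x+2) mod 26.
Reversing it on oeycjw: o(14)→21·(14−2)≡18=s; e(4)→21·(4−2)≡16=q; y(24)→21·(24−2)≡20=u; c(2)→21·(2−2)≡0=a; j(9)→21·(9−2)≡17=r; w(22)→21·(22−2)≡4=e (all mod 26).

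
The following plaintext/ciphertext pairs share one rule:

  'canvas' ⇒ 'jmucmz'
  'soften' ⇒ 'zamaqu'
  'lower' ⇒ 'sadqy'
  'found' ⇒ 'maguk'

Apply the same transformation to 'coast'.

jamza

The shift depends on letter class: consonant c→j is +7, but vowel a→m is +12. The rule splits by letter class: vowels +12, consonants +7.
For coast: c(cons)+7=j, o(vowel)+12=a, a(vowel)+12=m, s(cons)+7=z, t(cons)+7=a.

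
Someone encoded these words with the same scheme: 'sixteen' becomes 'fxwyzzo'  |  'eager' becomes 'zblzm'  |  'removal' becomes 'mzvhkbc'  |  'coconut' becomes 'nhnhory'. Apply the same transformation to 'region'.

mzlxho

This is an affine cipher: with a=0,…,z=25, each position x becomes (19x+1) mod 26.
On region: r(17)→19·17+1≡12=m; e(4)→19·4+1≡25=z; g(6)→19·6+1≡11=l; i(8)→19·8+1≡23=x; o(14)→19·14+1≡7=h; n(13)→19·13+1≡14=o (all mod 26).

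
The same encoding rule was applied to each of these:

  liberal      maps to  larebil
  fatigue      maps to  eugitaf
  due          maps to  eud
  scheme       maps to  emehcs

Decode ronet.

It's just the letters in reverse order.
Undoing it on ronet: then reverse → tenor.

tenor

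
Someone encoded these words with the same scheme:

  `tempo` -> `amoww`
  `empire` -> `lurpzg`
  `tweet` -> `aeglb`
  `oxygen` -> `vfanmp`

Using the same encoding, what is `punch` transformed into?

wcpjp

Shifts by position in tempo: pos 0: t→a (+7), pos 1: e→m (+8), pos 2: m→o (+2), pos 3: p→w (+7), pos 4: o→w (+8) — repeating every 3. The shifts repeat in a cycle of length 3: positions 0,1,… shift by +7, +8, +2, then the pattern repeats.
Applying it to punch: p+7=w, u+8=c, n+2=p, c+7=j, h+8=p.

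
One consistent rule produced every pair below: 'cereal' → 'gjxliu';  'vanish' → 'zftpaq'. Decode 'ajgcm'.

weave

In cereal: c→g is +4, e→j is +5, r→x is +6, e→l is +7 — the shift increases by 1 each position. Letter i (0-indexed) is shifted by i+4, so successive shifts are 4, 5, 6, ….
Reversing it on ajgcm: a−4=w, j−5=e, g−6=a, c−7=v, m−8=e.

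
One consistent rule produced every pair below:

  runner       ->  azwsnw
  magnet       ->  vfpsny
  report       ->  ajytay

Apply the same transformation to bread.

kwnfm

Shifts by position in runner: pos 0: r→a (+9), pos 1: u→z (+5), pos 2: n→w (+9), pos 3: n→s (+5) — repeating every 2. The shifts repeat in a cycle of length 2: positions 0,1,… shift by +9, +5, then the pattern repeats.
On bread: b+9=k, r+5=w, e+9=n, a+5=f, d+9=m.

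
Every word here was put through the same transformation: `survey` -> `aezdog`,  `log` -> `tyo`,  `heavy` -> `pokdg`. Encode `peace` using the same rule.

xokko

The shift depends on letter class: consonant s→a is +8, but vowel u→e is +10. Two shifts are in play — +10 for a/e/i/o/u, +8 for every other letter.
For peace: p(cons)+8=x, e(vowel)+10=o, a(vowel)+10=k, c(cons)+8=k, e(vowel)+10=o.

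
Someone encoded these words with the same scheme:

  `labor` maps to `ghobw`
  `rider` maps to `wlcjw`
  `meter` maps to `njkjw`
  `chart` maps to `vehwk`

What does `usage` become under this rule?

rdhxj

l(11)→g(6) and a(0)→h(7) fit y≡7x+7 (mod 26); the inverse of 7 mod 26 is 15. Treating letters as 0–25, the rule is x ↦ 7x + 7 (mod 26).
Applying it to usage: u(20)→7·20+7≡17=r; s(18)→7·18+7≡3=d; a(0)→7·0+7≡7=h; g(6)→7·6+7≡23=x; e(4)→7·4+7≡9=j (all mod 26).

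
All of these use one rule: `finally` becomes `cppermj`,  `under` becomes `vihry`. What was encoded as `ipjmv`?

The output letters match the input read backwards, each shifted +4: finally reversed is yllanif. The word is reversed, then every letter is shifted forward by 4.
Reversing it on ipjmv: shift back: i−4=e, p−4=l, j−4=f, m−4=i, v−4=r → elfir; then reverse → rifle.

rifle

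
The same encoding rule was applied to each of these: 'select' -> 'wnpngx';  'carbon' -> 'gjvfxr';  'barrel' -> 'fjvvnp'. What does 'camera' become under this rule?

gjqnvj

The shift depends on letter class: consonant s→w is +4, but vowel e→n is +9. The rule splits by letter class: vowels +9, consonants +4.
On camera: c(cons)+4=g, a(vowel)+9=j, m(cons)+4=q, e(vowel)+9=n, r(cons)+4=v, a(vowel)+9=j.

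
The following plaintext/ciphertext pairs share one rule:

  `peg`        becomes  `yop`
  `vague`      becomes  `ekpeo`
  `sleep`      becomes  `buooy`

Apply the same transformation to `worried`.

The shift depends on letter class: consonant p→y is +9, but vowel e→o is +10. The rule splits by letter class: vowels +10, consonants +9.
On worried: w(cons)+9=f, o(vowel)+10=y, r(cons)+9=a, r(cons)+9=a, i(vowel)+10=s, e(vowel)+10=o, d(cons)+9=m.

fyaasom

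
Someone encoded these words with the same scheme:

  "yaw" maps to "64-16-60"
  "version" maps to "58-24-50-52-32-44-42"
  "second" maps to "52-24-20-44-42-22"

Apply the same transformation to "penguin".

46-24-42-28-56-32-42

Each letter becomes 2×(its alphabet position, a=1..z=26) + 14.
On penguin: p=16→46, e=5→24, n=14→42, g=7→28, u=21→56, i=9→32, n=14→42.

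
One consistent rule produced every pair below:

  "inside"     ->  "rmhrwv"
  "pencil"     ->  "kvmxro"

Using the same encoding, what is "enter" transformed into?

Each pair mirrors across the alphabet (i↔r, n↔m, s↔h): positions sum to 25. This is the alphabet-reversal cipher (Atbash): a becomes z, b becomes y, etc.
Applying it to enter: e↔v, n↔m, t↔g, e↔v, r↔i.

vmgvi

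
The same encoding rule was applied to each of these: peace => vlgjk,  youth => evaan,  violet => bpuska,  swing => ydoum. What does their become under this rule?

zokpx

Shifts by position in peace: pos 0: p→v (+6), pos 1: e→l (+7), pos 2: a→g (+6), pos 3: c→j (+7) — repeating every 2. The shifts repeat in a cycle of length 2: positions 0,1,… shift by +6, +7, then the pattern repeats.
Applying it to their: t+6=z, h+7=o, e+6=k, i+7=p, r+6=x.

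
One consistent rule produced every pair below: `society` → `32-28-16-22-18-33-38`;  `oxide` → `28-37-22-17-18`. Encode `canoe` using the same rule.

s is letter #19 and maps to 32: an offset of 13. Each letter is replaced by its alphabet position (a=1..z=26) + 13.
For canoe: c=3→16, a=1→14, n=14→27, o=15→28, e=5→18.

16-14-27-28-18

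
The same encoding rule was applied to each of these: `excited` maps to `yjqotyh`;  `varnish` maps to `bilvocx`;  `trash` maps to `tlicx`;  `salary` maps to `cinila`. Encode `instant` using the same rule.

Treating letters as 0–25, the rule is x ↦ 17x + 8 (mod 26).
For instant: i(8)→17·8+8≡14=o; n(13)→17·13+8≡21=v; s(18)→17·18+8≡2=c; t(19)→17·19+8≡19=t; a(0)→17·0+8≡8=i; n(13)→17·13+8≡21=v; t(19)→17·19+8≡19=t (all mod 26).

ovctivt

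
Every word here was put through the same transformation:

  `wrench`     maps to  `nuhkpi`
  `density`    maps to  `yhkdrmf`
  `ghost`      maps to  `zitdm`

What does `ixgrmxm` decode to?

habitat

w(22)→n(13) and r(17)→u(20) fit y≡9x+23 (mod 26); the inverse of 9 mod 26 is 3. Treating letters as 0–25, the rule is x ↦ 9x + 23 (mod 26).
Reversing it on ixgrmxm: i(8)→3·(8−23)≡7=h; x(23)→3·(23−23)≡0=a; g(6)→3·(6−23)≡1=b; r(17)→3·(17−23)≡8=i; m(12)→3·(12−23)≡19=t; x(23)→3·(23−23)≡0=a; m(12)→3·(12−23)≡19=t (all mod 26).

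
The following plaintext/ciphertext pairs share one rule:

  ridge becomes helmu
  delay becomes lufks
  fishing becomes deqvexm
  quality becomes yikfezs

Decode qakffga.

r(17)→h(7) and i(8)→e(4) fit y≡9x+10 (mod 26); the inverse of 9 mod 26 is 3. Each letter's alphabet position (a=0..z=25) is mapped through 9·x+10 mod 26 — an affine cipher.
Reversing it on qakffga: q(16)→3·(16−10)≡18=s; a(0)→3·(0−10)≡22=w; k(10)→3·(10−10)≡0=a; f(5)→3·(5−10)≡11=l; f(5)→3·(5−10)≡11=l; g(6)→3·(6−10)≡14=o; a(0)→3·(0−10)≡22=w (all mod 26).

swallow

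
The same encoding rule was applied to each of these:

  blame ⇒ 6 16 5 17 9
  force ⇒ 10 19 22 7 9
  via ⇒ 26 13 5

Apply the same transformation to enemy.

9 18 9 17 29

b is letter #2 and maps to 6: an offset of 4. Letters become their 1-based position plus 4 (so a→5, b→6, …).
Applying it to enemy: e=5→9, n=14→18, e=5→9, m=13→17, y=25→29.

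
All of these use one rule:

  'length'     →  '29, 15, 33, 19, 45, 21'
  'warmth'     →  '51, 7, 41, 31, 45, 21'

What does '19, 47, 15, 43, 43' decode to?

guess

l(#12)→29 and e(#5)→15: differences scale by 2, so n = 2·pos + 5. Each letter becomes 2×(its alphabet position, a=1..z=26) + 5.
Reversing it on 19, 47, 15, 43, 43: 19→(19−5)÷2=7=g, 47→(47−5)÷2=21=u, 15→(15−5)÷2=5=e, 43→(43−5)÷2=19=s, 43→(43−5)÷2=19=s.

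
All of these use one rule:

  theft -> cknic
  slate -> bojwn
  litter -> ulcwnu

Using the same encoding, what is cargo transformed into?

Shifts by position in theft: pos 0: t→c (+9), pos 1: h→k (+3), pos 2: e→n (+9), pos 3: f→i (+3) — repeating every 2. The shifts repeat in a cycle of length 2: positions 0,1,… shift by +9, +3, then the pattern repeats.
For cargo: c+9=l, a+3=d, r+9=a, g+3=j, o+9=x.

ldajx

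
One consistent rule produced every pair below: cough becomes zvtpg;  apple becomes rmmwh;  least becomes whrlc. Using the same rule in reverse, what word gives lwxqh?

c(2)→z(25) and o(14)→v(21) fit y≡17x+17 (mod 26); the inverse of 17 mod 26 is 23. Treating letters as 0–25, the rule is x ↦ 17x + 17 (mod 26).
Reversing it on lwxqh: l(11)→23·(11−17)≡18=s; w(22)→23·(22−17)≡11=l; x(23)→23·(23−17)≡8=i; q(16)→23·(16−17)≡3=d; h(7)→23·(7−17)≡4=e (all mod 26).

slide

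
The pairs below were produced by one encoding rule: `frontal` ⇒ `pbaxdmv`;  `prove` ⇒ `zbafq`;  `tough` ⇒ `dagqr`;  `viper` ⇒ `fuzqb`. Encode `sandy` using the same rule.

The shift depends on letter class: consonant f→p is +10, but vowel o→a is +12. Two shifts are in play — +12 for a/e/i/o/u, +10 for every other letter.
On sandy: s(cons)+10=c, a(vowel)+12=m, n(cons)+10=x, d(cons)+10=n, y(cons)+10=i.

cmxni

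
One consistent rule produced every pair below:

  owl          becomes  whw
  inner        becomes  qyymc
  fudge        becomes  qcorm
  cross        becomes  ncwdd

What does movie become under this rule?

xwgqm

The rule splits by letter class: vowels +8, consonants +11.
On movie: m(cons)+11=x, o(vowel)+8=w, v(cons)+11=g, i(vowel)+8=q, e(vowel)+8=m.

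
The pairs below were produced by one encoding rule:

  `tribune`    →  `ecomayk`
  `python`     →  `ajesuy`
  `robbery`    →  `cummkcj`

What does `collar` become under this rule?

The shift depends on letter class: consonant t→e is +11, but vowel i→o is +6. The rule splits by letter class: vowels +6, consonants +11.
On collar: c(cons)+11=n, o(vowel)+6=u, l(cons)+11=w, l(cons)+11=w, a(vowel)+6=g, r(cons)+11=c.

nuwwgc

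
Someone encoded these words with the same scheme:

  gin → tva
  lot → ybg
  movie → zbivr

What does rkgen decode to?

Every letter moves 13 places later in the alphabet, wrapping around z→a.
Decoding rkgen: r−13=e, k−13=x, g−13=t, e−13=r, n−13=a.

extra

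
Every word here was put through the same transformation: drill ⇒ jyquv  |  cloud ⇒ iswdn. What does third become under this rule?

In drill: d→j is +6, r→y is +7, i→q is +8, l→u is +9 — the shift increases by 1 each position. Letter i (0-indexed) is shifted by i+6, so successive shifts are 6, 7, 8, ….
For third: t+6=z, h+7=o, i+8=q, r+9=a, d+10=n.

zoqan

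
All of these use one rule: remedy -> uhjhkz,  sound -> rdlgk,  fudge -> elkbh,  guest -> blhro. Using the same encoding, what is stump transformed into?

r(17)→u(20) and e(4)→h(7) fit y≡23x+19 (mod 26); the inverse of 23 mod 26 is 17. Treating letters as 0–25, the rule is x ↦ 23x + 19 (mod 26).
For stump: s(18)→23·18+19≡17=r; t(19)→23·19+19≡14=o; u(20)→23·20+19≡11=l; m(12)→23·12+19≡9=j; p(15)→23·15+19≡0=a (all mod 26).

rolja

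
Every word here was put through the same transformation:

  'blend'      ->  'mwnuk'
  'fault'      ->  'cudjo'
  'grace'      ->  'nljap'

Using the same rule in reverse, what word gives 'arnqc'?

Read the word backwards and shift each letter +9.
Undoing it on arnqc: shift back: a−9=r, r−9=i, n−9=e, q−9=h, c−9=t → rieht; then reverse → their.

their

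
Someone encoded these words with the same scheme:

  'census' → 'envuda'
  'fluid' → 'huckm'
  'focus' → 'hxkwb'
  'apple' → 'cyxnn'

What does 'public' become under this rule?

rdjnrk

Shifts by position in census: pos 0: c→e (+2), pos 1: e→n (+9), pos 2: n→v (+8), pos 3: s→u (+2), pos 4: u→d (+9), pos 5: s→a (+8) — repeating every 3. The shifts repeat in a cycle of length 3: positions 0,1,… shift by +2, +9, +8, then the pattern repeats.
For public: p+2=r, u+9=d, b+8=j, l+2=n, i+9=r, c+8=k.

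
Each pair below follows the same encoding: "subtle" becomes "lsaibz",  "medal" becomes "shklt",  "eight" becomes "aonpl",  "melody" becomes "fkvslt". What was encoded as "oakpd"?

The output letters match the input read backwards, each shifted +7: subtle reversed is eltbus. Two steps: reverse the string, then apply a Caesar shift of +7.
Reversing it on oakpd: shift back: o−7=h, a−7=t, k−7=d, p−7=i, d−7=w → htdiw; then reverse → width.

width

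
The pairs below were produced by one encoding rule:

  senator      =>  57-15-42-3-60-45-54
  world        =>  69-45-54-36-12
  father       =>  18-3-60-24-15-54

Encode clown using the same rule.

9-36-45-69-42

The formula is n = 3×(alphabet index, a=1).
On clown: c=3→9, l=12→36, o=15→45, w=23→69, n=14→42.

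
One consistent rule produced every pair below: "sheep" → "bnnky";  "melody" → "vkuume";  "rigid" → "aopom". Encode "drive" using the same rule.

Shifts by position in sheep: pos 0: s→b (+9), pos 1: h→n (+6), pos 2: e→n (+9), pos 3: e→k (+6) — repeating every 2. It's a Vigenère-style cipher with numeric key [9,6]: position i shifts by key[i mod 2].
For drive: d+9=m, r+6=x, i+9=r, v+6=b, e+9=n.

mxrbn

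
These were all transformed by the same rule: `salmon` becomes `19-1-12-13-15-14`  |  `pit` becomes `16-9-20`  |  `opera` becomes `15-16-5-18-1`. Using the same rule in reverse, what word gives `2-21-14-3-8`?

s is letter #19 and maps to 19: an offset of 0. Letters become their 1-indexed alphabet positions: a=1 … z=26.
Reversing it on 2-21-14-3-8: 2=b, 21=u, 14=n, 3=c, 8=h.

bunch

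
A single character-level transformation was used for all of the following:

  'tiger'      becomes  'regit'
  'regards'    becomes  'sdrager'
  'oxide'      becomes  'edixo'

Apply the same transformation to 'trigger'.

It's just the letters in reverse order.
For trigger: reverse → reggirt.

reggirt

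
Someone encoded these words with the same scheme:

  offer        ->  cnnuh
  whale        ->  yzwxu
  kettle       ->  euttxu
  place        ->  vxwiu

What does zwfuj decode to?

haven

o(14)→c(2) and f(5)→n(13) fit y≡19x+22 (mod 26); the inverse of 19 mod 26 is 11. Each letter's alphabet position (a=0..z=25) is mapped through 19·x+22 mod 26 — an affine cipher.
Decoding zwfuj: z(25)→11·(25−22)≡7=h; w(22)→11·(22−22)≡0=a; f(5)→11·(5−22)≡21=v; u(20)→11·(20−22)≡4=e; j(9)→11·(9−22)≡13=n (all mod 26).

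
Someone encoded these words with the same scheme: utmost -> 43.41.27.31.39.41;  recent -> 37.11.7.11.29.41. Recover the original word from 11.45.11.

eve

The formula is n = 2×(alphabet index, a=1) + 1.
Undoing it on 11.45.11: 11→(11−1)÷2=5=e, 45→(45−1)÷2=22=v, 11→(11−1)÷2=5=e.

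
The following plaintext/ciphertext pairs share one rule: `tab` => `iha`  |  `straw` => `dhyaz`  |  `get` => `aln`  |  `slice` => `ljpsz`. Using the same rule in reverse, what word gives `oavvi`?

booth

The output letters match the input read backwards, each shifted +7: tab reversed is bat. The word is reversed, then every letter is shifted forward by 7.
Reversing it on oavvi: shift back: o−7=h, a−7=t, v−7=o, v−7=o, i−7=b → htoob; then reverse → booth.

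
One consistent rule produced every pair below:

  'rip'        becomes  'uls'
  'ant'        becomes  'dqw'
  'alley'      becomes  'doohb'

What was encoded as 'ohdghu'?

leader

Compare letters: r→u is +3, i→l is +3, p→s is +3 — a constant shift. This is a Caesar cipher with shift 3.
Reversing it on ohdghu: o−3=l, h−3=e, d−3=a, g−3=d, h−3=e, u−3=r.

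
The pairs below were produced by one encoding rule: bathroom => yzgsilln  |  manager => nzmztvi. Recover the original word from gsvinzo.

thermal

Each pair mirrors across the alphabet (b↔y, a↔z, t↔g): positions sum to 25. Each letter is replaced by its mirror in the alphabet: a↔z, b↔y, c↔x, and so on (the Atbash cipher).
Undoing it on gsvinzo: g↔t, s↔h, v↔e, i↔r, n↔m, z↔a, o↔l.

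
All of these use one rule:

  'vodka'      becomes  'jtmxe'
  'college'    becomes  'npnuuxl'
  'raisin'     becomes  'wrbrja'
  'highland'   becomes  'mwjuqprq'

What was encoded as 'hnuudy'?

pulley

The output letters match the input read backwards, each shifted +9: vodka reversed is akdov. The word is reversed, then every letter is shifted forward by 9.
Reversing it on hnuudy: shift back: h−9=y, n−9=e, u−9=l, u−9=l, d−9=u, y−9=p → yellup; then reverse → pulley.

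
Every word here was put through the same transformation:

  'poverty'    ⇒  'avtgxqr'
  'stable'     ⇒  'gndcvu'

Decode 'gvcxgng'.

The word is reversed, then every letter is shifted forward by 2.
Reversing it on gvcxgng: shift back: g−2=e, v−2=t, c−2=a, x−2=v, g−2=e, n−2=l, g−2=e → etavele; then reverse → elevate.

elevate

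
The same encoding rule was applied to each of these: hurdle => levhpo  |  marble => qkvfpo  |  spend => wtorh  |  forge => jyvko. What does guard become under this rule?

The shift depends on letter class: consonant h→l is +4, but vowel u→e is +10. Two shifts are in play — +10 for a/e/i/o/u, +4 for every other letter.
For guard: g(cons)+4=k, u(vowel)+10=e, a(vowel)+10=k, r(cons)+4=v, d(cons)+4=h.

kekvh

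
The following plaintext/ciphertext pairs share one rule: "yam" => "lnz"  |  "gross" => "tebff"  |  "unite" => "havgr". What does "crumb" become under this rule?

pehzo

Compare letters: y→l is +13, a→n is +13, m→z is +13 — a constant shift. It's a constant shift of +13 (ROT13).
For crumb: c+13=p, r+13=e, u+13=h, m+13=z, b+13=o.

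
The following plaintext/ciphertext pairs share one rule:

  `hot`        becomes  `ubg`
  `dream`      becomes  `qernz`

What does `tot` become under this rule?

Each letter is shifted forward by 13 in the alphabet (a Caesar shift of +13).
On tot: t+13=g, o+13=b, t+13=g.

gbg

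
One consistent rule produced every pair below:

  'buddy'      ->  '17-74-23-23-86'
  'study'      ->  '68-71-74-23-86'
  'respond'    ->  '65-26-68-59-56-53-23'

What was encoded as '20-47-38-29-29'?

cliff

Each letter becomes 3×(its alphabet position, a=1..z=26) + 11.
Decoding 20-47-38-29-29: 20→(20−11)÷3=3=c, 47→(47−11)÷3=12=l, 38→(38−11)÷3=9=i, 29→(29−11)÷3=6=f, 29→(29−11)÷3=6=f.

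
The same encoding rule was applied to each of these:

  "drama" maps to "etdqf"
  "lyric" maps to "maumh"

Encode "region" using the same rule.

In drama: d→e is +1, r→t is +2, a→d is +3, m→q is +4 — the shift increases by 1 each position. The shift increases by 1 at each position, starting from +1: 1, 2, 3, ….
Applying it to region: r+1=s, e+2=g, g+3=j, i+4=m, o+5=t, n+6=t.

sgjmtt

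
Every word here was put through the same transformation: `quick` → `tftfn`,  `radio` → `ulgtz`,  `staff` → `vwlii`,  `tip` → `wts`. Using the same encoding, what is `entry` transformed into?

The shift depends on letter class: consonant q→t is +3, but vowel u→f is +11. The rule splits by letter class: vowels +11, consonants +3.
For entry: e(vowel)+11=p, n(cons)+3=q, t(cons)+3=w, r(cons)+3=u, y(cons)+3=b.

pqwub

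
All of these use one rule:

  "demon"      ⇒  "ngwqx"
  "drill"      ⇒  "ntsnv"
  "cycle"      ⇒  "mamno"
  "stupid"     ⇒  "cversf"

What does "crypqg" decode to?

sponge

Shifts by position in demon: pos 0: d→n (+10), pos 1: e→g (+2), pos 2: m→w (+10), pos 3: o→q (+2) — repeating every 2. It's a Vigenère-style cipher with numeric key [10,2]: position i shifts by key[i mod 2].
Decoding crypqg: c−10=s, r−2=p, y−10=o, p−2=n, q−10=g, g−2=e.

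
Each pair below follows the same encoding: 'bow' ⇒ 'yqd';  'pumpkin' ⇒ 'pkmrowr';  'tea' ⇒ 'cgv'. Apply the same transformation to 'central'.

The output letters match the input read backwards, each shifted +2: bow reversed is wob. The word is reversed, then every letter is shifted forward by 2.
Applying it to central: reverse → lartnec; then shift: l+2=n, a+2=c, r+2=t, t+2=v, n+2=p, e+2=g, c+2=e.

nctvpge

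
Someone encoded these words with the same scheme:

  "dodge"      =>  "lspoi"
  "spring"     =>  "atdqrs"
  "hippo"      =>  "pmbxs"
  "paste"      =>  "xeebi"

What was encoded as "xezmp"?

It's a Vigenère-style cipher with numeric key [8,4,12]: position i shifts by key[i mod 3].
Reversing it on xezmp: x−8=p, e−4=a, z−12=n, m−8=e, p−4=l.

panel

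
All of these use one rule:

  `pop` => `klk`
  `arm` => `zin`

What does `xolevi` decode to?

Each pair mirrors across the alphabet (p↔k, o↔l, p↔k): positions sum to 25. This is the alphabet-reversal cipher (Atbash): a becomes z, b becomes y, etc.
Decoding xolevi: x↔c, o↔l, l↔o, e↔v, v↔e, i↔r.

clover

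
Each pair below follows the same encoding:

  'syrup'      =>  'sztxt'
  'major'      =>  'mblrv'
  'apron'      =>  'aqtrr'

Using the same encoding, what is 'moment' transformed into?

Each letter shifts forward by its position index (0, 1, 2, …) — the shift grows by one for each successive letter.
Applying it to moment: m+0=m, o+1=p, m+2=o, e+3=h, n+4=r, t+5=y.

mpohry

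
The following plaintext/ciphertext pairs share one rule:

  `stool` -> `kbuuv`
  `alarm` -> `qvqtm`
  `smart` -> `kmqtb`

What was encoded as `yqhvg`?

s(18)→k(10) and t(19)→b(1) fit y≡17x+16 (mod 26); the inverse of 17 mod 26 is 23. Each letter's alphabet position (a=0..z=25) is mapped through 17·x+16 mod 26 — an affine cipher.
Decoding yqhvg: y(24)→23·(24−16)≡2=c; q(16)→23·(16−16)≡0=a; h(7)→23·(7−16)≡1=b; v(21)→23·(21−16)≡11=l; g(6)→23·(6−16)≡4=e (all mod 26).

cable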